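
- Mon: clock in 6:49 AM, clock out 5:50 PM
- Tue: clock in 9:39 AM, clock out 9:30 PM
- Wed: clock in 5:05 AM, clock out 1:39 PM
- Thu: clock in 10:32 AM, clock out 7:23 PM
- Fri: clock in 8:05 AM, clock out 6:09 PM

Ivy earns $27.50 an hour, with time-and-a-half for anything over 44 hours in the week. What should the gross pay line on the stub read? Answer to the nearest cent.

Mon: 6:49 AM–5:50 PM = 11 h 1 min
Tue: 9:39 AM–9:30 PM = 11 h 51 min
Wed: 5:05 AM–1:39 PM = 8 h 34 min
Thu: 10:32 AM–7:23 PM = 8 h 51 min
Fri: 8:05 AM–6:09 PM = 10 h 4 min
Total worked: 50 h 21 min = 3021 min.
Regular 44 h 0 min = 2640 min at $27.50/h; overtime 6 h 21 min = 381 min at $41.25/h.
Pay = (2640 × $27.50 + 381 × $41.25) ÷ 60 = $1471.94.

$1471.94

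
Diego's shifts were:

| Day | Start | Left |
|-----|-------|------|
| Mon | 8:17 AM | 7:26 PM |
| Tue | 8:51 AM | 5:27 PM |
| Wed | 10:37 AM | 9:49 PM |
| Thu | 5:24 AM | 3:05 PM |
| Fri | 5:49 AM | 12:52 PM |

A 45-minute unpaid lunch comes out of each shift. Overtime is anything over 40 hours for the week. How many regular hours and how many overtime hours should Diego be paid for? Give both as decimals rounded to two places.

Regular 40.00 hours, overtime 3.93 hours

Mon: 8:17 AM–7:26 PM = 11 h 9 min; less 45 min break → 10 h 24 min
Tue: 8:51 AM–5:27 PM = 8 h 36 min; less 45 min break → 7 h 51 min
Wed: 10:37 AM–9:49 PM = 11 h 12 min; less 45 min break → 10 h 27 min
Thu: 5:24 AM–3:05 PM = 9 h 41 min; less 45 min break → 8 h 56 min
Fri: 5:49 AM–12:52 PM = 7 h 3 min; less 45 min break → 6 h 18 min
Total worked: 43 h 56 min = 43.93 h.
Threshold 40 h → overtime 3 h 56 min, regular 40 h 0 min.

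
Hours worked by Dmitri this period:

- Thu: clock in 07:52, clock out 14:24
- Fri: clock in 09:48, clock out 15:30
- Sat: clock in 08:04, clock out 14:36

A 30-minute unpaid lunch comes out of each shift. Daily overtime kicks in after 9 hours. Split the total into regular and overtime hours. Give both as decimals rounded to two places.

Regular 17.27 hours, overtime 0.00 hours

Thu: 07:52–14:24 = 6 h 32 min; less 30 min break → 6 h 2 min
Fri: 09:48–15:30 = 5 h 42 min; less 30 min break → 5 h 12 min
Sat: 08:04–14:36 = 6 h 32 min; less 30 min break → 6 h 2 min
Thu reg 6 h 2 min / OT 0 h 0 min; Fri reg 5 h 12 min / OT 0 h 0 min; Sat reg 6 h 2 min / OT 0 h 0 min.
Totals: regular 17 h 16 min, overtime 0 h 0 min.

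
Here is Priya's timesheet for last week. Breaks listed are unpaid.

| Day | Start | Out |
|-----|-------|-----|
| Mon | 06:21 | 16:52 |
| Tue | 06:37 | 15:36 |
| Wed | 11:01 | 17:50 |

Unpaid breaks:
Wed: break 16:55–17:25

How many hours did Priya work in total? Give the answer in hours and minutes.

25 h 49 min

Mon: 06:21–16:52 = 10 h 31 min
Tue: 06:37–15:36 = 8 h 59 min
Wed: 11:01–17:50 = 6 h 49 min; less 30 min break → 6 h 19 min
Total: 10 h 31 min + 8 h 59 min + 6 h 19 min = 25 h 49 min.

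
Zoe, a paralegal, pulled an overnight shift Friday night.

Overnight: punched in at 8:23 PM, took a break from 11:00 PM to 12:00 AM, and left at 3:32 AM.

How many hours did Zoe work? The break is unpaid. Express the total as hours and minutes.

6 h 9 min

Overnight: 8:23 PM → midnight = 3 h 37 min; midnight → 3:32 AM = 3 h 32 min; span 7 h 9 min; less 60 min break → 6 h 9 min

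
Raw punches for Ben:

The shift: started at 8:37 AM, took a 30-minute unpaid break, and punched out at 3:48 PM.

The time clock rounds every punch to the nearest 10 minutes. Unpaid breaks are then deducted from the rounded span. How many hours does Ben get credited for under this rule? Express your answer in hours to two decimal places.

6.67 hours

The shift: in 8:37 AM→8:40 AM, out 3:48 PM→3:50 PM; 7 h 10 min − 30 min = 6 h 40 min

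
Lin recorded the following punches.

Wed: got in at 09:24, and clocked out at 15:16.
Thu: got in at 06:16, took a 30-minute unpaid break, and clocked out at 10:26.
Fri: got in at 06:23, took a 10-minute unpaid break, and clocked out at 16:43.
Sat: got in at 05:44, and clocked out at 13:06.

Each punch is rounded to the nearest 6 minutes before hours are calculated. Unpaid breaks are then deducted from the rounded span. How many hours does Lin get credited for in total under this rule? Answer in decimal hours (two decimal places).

27.03 hours

Wed: in 09:24→09:24, out 15:16→15:18; 5 h 54 min
Thu: in 06:16→06:18, out 10:26→10:24; 4 h 6 min − 30 min = 3 h 36 min
Fri: in 06:23→06:24, out 16:43→16:42; 10 h 18 min − 10 min = 10 h 8 min
Sat: in 05:44→05:42, out 13:06→13:06; 7 h 24 min
Total credited: 27 h 2 min.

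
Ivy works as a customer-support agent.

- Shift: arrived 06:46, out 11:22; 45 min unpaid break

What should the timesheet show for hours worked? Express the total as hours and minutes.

Shift: 06:46–11:22 = 4 h 36 min; less 45 min break → 3 h 51 min

3 h 51 min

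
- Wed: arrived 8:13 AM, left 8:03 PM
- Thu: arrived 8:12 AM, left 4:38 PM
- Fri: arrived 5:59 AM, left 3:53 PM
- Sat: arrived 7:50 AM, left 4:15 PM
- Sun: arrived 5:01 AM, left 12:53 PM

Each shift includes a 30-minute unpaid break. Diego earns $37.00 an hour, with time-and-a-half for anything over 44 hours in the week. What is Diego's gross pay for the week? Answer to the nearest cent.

$1626.15

Wed: 8:13 AM–8:03 PM = 11 h 50 min; less 30 min break → 11 h 20 min
Thu: 8:12 AM–4:38 PM = 8 h 26 min; less 30 min break → 7 h 56 min
Fri: 5:59 AM–3:53 PM = 9 h 54 min; less 30 min break → 9 h 24 min
Sat: 7:50 AM–4:15 PM = 8 h 25 min; less 30 min break → 7 h 55 min
Sun: 5:01 AM–12:53 PM = 7 h 52 min; less 30 min break → 7 h 22 min
Total worked: 43 h 57 min = 2637 min.
Regular 43 h 57 min = 2637 min at $37.00/h; overtime 0 h 0 min = 0 min at $55.50/h.
Pay = (2637 × $37.00 + 0 × $55.50) ÷ 60 = $1626.15.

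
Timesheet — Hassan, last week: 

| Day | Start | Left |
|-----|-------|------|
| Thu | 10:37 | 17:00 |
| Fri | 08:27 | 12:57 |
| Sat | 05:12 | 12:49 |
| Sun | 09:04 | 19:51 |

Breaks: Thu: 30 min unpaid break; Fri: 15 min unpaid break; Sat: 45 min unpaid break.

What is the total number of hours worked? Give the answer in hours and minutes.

27 h 47 min

Thu: 10:37–17:00 = 6 h 23 min; less 30 min break → 5 h 53 min
Fri: 08:27–12:57 = 4 h 30 min; less 15 min break → 4 h 15 min
Sat: 05:12–12:49 = 7 h 37 min; less 45 min break → 6 h 52 min
Sun: 09:04–19:51 = 10 h 47 min
Total: 5 h 53 min + 4 h 15 min + 6 h 52 min + 10 h 47 min = 27 h 47 min.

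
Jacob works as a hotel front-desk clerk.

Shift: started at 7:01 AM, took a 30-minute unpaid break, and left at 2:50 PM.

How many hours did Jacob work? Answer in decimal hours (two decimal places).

Shift: 7:01 AM–2:50 PM = 7 h 49 min; less 30 min break → 7 h 19 min

7.32 hours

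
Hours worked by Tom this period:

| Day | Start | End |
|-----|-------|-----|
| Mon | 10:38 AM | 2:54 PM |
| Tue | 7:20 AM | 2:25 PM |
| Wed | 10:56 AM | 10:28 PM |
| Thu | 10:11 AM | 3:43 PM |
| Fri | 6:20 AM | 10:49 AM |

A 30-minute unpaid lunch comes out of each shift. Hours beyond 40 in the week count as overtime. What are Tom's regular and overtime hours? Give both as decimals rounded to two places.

Regular 30.40 hours, overtime 0.00 hours

Mon: 10:38 AM–2:54 PM = 4 h 16 min; less 30 min break → 3 h 46 min
Tue: 7:20 AM–2:25 PM = 7 h 5 min; less 30 min break → 6 h 35 min
Wed: 10:56 AM–10:28 PM = 11 h 32 min; less 30 min break → 11 h 2 min
Thu: 10:11 AM–3:43 PM = 5 h 32 min; less 30 min break → 5 h 2 min
Fri: 6:20 AM–10:49 AM = 4 h 29 min; less 30 min break → 3 h 59 min
Total worked: 30 h 24 min = 30.40 h.
Threshold 40 h → overtime 0 h 0 min, regular 30 h 24 min.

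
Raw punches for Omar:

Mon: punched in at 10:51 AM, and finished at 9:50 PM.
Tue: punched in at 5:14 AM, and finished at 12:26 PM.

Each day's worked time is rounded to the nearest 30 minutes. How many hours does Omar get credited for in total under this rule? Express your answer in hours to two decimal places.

Mon: 10:51 AM–9:50 PM = 10 h 59 min → rounds to 11 h 0 min
Tue: 5:14 AM–12:26 PM = 7 h 12 min → rounds to 7 h 0 min
Total credited: 18 h 0 min.

18.00 hours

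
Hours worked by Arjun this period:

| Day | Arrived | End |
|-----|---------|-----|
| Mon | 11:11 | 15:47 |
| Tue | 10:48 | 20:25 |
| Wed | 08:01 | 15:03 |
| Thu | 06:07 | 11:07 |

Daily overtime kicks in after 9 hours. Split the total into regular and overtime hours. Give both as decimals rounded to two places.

Regular 25.63 hours, overtime 0.62 hours

Mon: 11:11–15:47 = 4 h 36 min
Tue: 10:48–20:25 = 9 h 37 min
Wed: 08:01–15:03 = 7 h 2 min
Thu: 06:07–11:07 = 5 h 0 min
Mon reg 4 h 36 min / OT 0 h 0 min; Tue reg 9 h 0 min / OT 0 h 37 min; Wed reg 7 h 2 min / OT 0 h 0 min; Thu reg 5 h 0 min / OT 0 h 0 min.
Totals: regular 25 h 38 min, overtime 0 h 37 min.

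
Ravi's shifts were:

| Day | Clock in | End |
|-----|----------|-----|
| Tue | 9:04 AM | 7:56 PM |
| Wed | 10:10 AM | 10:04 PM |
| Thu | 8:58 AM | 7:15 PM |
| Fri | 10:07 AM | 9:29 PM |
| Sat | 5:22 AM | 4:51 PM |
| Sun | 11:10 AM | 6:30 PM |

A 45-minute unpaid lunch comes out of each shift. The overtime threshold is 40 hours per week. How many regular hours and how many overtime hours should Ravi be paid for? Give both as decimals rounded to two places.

Regular 40.00 hours, overtime 18.73 hours

Tue: 9:04 AM–7:56 PM = 10 h 52 min; less 45 min break → 10 h 7 min
Wed: 10:10 AM–10:04 PM = 11 h 54 min; less 45 min break → 11 h 9 min
Thu: 8:58 AM–7:15 PM = 10 h 17 min; less 45 min break → 9 h 32 min
Fri: 10:07 AM–9:29 PM = 11 h 22 min; less 45 min break → 10 h 37 min
Sat: 5:22 AM–4:51 PM = 11 h 29 min; less 45 min break → 10 h 44 min
Sun: 11:10 AM–6:30 PM = 7 h 20 min; less 45 min break → 6 h 35 min
Total worked: 58 h 44 min = 58.73 h.
Threshold 40 h → overtime 18 h 44 min, regular 40 h 0 min.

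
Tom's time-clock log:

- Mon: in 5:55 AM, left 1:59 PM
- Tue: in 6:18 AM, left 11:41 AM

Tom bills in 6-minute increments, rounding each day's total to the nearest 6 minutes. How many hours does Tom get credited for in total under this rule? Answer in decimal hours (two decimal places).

Mon: 5:55 AM–1:59 PM = 8 h 4 min → rounds to 8 h 6 min
Tue: 6:18 AM–11:41 AM = 5 h 23 min → rounds to 5 h 24 min
Total credited: 13 h 30 min.

13.50 hours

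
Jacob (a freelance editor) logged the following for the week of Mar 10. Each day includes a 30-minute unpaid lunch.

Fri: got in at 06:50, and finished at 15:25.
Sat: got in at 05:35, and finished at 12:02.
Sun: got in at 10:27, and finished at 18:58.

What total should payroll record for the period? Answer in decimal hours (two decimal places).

Fri: 06:50–15:25 = 8 h 35 min; less 30 min break → 8 h 5 min
Sat: 05:35–12:02 = 6 h 27 min; less 30 min break → 5 h 57 min
Sun: 10:27–18:58 = 8 h 31 min; less 30 min break → 8 h 1 min
Total: 8 h 5 min + 5 h 57 min + 8 h 1 min = 22 h 3 min.

22.05 hours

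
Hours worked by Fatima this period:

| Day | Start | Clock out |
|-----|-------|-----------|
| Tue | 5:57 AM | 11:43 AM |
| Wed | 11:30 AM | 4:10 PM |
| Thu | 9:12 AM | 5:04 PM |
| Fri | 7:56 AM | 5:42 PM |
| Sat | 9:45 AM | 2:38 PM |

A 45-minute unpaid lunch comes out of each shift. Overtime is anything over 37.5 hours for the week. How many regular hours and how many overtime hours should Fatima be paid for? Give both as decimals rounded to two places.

Regular 29.20 hours, overtime 0.00 hours

Tue: 5:57 AM–11:43 AM = 5 h 46 min; less 45 min break → 5 h 1 min
Wed: 11:30 AM–4:10 PM = 4 h 40 min; less 45 min break → 3 h 55 min
Thu: 9:12 AM–5:04 PM = 7 h 52 min; less 45 min break → 7 h 7 min
Fri: 7:56 AM–5:42 PM = 9 h 46 min; less 45 min break → 9 h 1 min
Sat: 9:45 AM–2:38 PM = 4 h 53 min; less 45 min break → 4 h 8 min
Total worked: 29 h 12 min = 29.20 h.
Threshold 37.5 h → overtime 0 h 0 min, regular 29 h 12 min.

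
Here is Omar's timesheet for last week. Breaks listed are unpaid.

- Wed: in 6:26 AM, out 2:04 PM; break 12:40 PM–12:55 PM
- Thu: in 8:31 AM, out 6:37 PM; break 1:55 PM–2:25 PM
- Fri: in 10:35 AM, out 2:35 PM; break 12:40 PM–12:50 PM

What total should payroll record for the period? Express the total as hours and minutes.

Wed: 6:26 AM–2:04 PM = 7 h 38 min; less 15 min break → 7 h 23 min
Thu: 8:31 AM–6:37 PM = 10 h 6 min; less 30 min break → 9 h 36 min
Fri: 10:35 AM–2:35 PM = 4 h 0 min; less 10 min break → 3 h 50 min
Total: 7 h 23 min + 9 h 36 min + 3 h 50 min = 20 h 49 min.

20 h 49 min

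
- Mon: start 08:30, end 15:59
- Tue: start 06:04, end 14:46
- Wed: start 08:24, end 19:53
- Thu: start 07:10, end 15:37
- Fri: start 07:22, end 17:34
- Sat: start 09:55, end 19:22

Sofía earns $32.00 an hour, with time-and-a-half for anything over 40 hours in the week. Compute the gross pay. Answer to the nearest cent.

Mon: 08:30–15:59 = 7 h 29 min
Tue: 06:04–14:46 = 8 h 42 min
Wed: 08:24–19:53 = 11 h 29 min
Thu: 07:10–15:37 = 8 h 27 min
Fri: 07:22–17:34 = 10 h 12 min
Sat: 09:55–19:22 = 9 h 27 min
Total worked: 55 h 46 min = 3346 min.
Regular 40 h 0 min = 2400 min at $32.00/h; overtime 15 h 46 min = 946 min at $48.00/h.
Pay = (2400 × $32.00 + 946 × $48.00) ÷ 60 = $2036.80.

$2036.80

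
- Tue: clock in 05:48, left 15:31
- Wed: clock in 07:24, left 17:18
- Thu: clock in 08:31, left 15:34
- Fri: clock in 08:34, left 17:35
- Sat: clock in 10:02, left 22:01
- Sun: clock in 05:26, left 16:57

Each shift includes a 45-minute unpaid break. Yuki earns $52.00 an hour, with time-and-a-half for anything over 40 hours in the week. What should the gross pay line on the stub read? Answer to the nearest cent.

$3225.30

Tue: 05:48–15:31 = 9 h 43 min; less 45 min break → 8 h 58 min
Wed: 07:24–17:18 = 9 h 54 min; less 45 min break → 9 h 9 min
Thu: 08:31–15:34 = 7 h 3 min; less 45 min break → 6 h 18 min
Fri: 08:34–17:35 = 9 h 1 min; less 45 min break → 8 h 16 min
Sat: 10:02–22:01 = 11 h 59 min; less 45 min break → 11 h 14 min
Sun: 05:26–16:57 = 11 h 31 min; less 45 min break → 10 h 46 min
Total worked: 54 h 41 min = 3281 min.
Regular 40 h 0 min = 2400 min at $52.00/h; overtime 14 h 41 min = 881 min at $78.00/h.
Pay = (2400 × $52.00 + 881 × $78.00) ÷ 60 = $3225.30.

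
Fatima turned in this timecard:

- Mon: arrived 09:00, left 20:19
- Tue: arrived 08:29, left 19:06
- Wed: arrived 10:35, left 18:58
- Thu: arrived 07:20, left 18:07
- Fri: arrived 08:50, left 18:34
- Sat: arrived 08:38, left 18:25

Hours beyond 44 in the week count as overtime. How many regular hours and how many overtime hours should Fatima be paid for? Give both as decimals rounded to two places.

Mon: 09:00–20:19 = 11 h 19 min
Tue: 08:29–19:06 = 10 h 37 min
Wed: 10:35–18:58 = 8 h 23 min
Thu: 07:20–18:07 = 10 h 47 min
Fri: 08:50–18:34 = 9 h 44 min
Sat: 08:38–18:25 = 9 h 47 min
Total worked: 60 h 37 min = 60.62 h.
Threshold 44 h → overtime 16 h 37 min, regular 44 h 0 min.

Regular 44.00 hours, overtime 16.62 hours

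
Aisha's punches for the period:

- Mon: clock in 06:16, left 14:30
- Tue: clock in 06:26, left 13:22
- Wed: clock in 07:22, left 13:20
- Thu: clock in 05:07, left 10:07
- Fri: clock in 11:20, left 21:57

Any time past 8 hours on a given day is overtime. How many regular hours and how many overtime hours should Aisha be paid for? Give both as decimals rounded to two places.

Mon: 06:16–14:30 = 8 h 14 min
Tue: 06:26–13:22 = 6 h 56 min
Wed: 07:22–13:20 = 5 h 58 min
Thu: 05:07–10:07 = 5 h 0 min
Fri: 11:20–21:57 = 10 h 37 min
Mon reg 8 h 0 min / OT 0 h 14 min; Tue reg 6 h 56 min / OT 0 h 0 min; Wed reg 5 h 58 min / OT 0 h 0 min; Thu reg 5 h 0 min / OT 0 h 0 min; Fri reg 8 h 0 min / OT 2 h 37 min.
Totals: regular 33 h 54 min, overtime 2 h 51 min.

Regular 33.90 hours, overtime 2.85 hours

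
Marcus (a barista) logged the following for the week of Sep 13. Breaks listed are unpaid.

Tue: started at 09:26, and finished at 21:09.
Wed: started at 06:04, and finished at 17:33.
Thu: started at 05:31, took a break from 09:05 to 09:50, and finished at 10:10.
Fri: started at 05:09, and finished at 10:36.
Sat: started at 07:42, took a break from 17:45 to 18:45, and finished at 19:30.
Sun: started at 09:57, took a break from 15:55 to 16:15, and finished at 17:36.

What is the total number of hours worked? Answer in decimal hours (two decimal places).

Tue: 09:26–21:09 = 11 h 43 min
Wed: 06:04–17:33 = 11 h 29 min
Thu: 05:31–10:10 = 4 h 39 min; less 45 min break → 3 h 54 min
Fri: 05:09–10:36 = 5 h 27 min
Sat: 07:42–19:30 = 11 h 48 min; less 60 min break → 10 h 48 min
Sun: 09:57–17:36 = 7 h 39 min; less 20 min break → 7 h 19 min
Total: 11 h 43 min + 11 h 29 min + 3 h 54 min + 5 h 27 min + 10 h 48 min + 7 h 19 min = 50 h 40 min.

50.67 hours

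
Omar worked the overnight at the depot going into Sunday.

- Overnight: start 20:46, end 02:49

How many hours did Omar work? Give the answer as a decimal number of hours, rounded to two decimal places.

6.05 hours

Overnight: 20:46 → midnight = 3 h 14 min; midnight → 02:49 = 2 h 49 min; span 6 h 3 min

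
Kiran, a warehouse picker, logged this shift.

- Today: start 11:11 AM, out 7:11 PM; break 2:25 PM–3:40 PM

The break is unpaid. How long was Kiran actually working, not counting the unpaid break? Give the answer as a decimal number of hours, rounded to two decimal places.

Today: 11:11 AM–7:11 PM = 8 h 0 min; less 75 min break → 6 h 45 min

6.75 hours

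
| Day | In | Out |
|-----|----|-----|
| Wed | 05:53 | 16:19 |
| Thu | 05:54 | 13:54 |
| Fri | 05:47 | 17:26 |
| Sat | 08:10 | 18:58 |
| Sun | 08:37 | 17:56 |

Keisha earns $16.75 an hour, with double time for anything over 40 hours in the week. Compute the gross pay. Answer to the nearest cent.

$1011.70

Wed: 05:53–16:19 = 10 h 26 min
Thu: 05:54–13:54 = 8 h 0 min
Fri: 05:47–17:26 = 11 h 39 min
Sat: 08:10–18:58 = 10 h 48 min
Sun: 08:37–17:56 = 9 h 19 min
Total worked: 50 h 12 min = 3012 min.
Regular 40 h 0 min = 2400 min at $16.75/h; overtime 10 h 12 min = 612 min at $33.50/h.
Pay = (2400 × $16.75 + 612 × $33.50) ÷ 60 = $1011.70.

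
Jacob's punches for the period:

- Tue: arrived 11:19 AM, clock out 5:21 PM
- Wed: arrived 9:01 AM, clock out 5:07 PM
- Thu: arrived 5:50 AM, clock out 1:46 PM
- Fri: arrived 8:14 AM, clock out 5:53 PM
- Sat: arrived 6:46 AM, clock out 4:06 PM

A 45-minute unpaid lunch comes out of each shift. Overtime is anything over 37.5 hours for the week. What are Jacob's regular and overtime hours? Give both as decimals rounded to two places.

Tue: 11:19 AM–5:21 PM = 6 h 2 min; less 45 min break → 5 h 17 min
Wed: 9:01 AM–5:07 PM = 8 h 6 min; less 45 min break → 7 h 21 min
Thu: 5:50 AM–1:46 PM = 7 h 56 min; less 45 min break → 7 h 11 min
Fri: 8:14 AM–5:53 PM = 9 h 39 min; less 45 min break → 8 h 54 min
Sat: 6:46 AM–4:06 PM = 9 h 20 min; less 45 min break → 8 h 35 min
Total worked: 37 h 18 min = 37.30 h.
Threshold 37.5 h → overtime 0 h 0 min, regular 37 h 18 min.

Regular 37.30 hours, overtime 0.00 hours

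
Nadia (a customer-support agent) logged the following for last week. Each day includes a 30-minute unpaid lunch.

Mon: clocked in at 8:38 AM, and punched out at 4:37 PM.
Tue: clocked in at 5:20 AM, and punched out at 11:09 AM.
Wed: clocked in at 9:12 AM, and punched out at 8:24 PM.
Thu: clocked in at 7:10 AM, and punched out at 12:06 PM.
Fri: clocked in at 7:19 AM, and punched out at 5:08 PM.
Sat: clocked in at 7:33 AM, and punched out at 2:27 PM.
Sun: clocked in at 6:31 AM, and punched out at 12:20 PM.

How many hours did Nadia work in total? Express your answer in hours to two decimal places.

48.97 hours

Mon: 8:38 AM–4:37 PM = 7 h 59 min; less 30 min break → 7 h 29 min
Tue: 5:20 AM–11:09 AM = 5 h 49 min; less 30 min break → 5 h 19 min
Wed: 9:12 AM–8:24 PM = 11 h 12 min; less 30 min break → 10 h 42 min
Thu: 7:10 AM–12:06 PM = 4 h 56 min; less 30 min break → 4 h 26 min
Fri: 7:19 AM–5:08 PM = 9 h 49 min; less 30 min break → 9 h 19 min
Sat: 7:33 AM–2:27 PM = 6 h 54 min; less 30 min break → 6 h 24 min
Sun: 6:31 AM–12:20 PM = 5 h 49 min; less 30 min break → 5 h 19 min
Total: 7 h 29 min + 5 h 19 min + 10 h 42 min + 4 h 26 min + 9 h 19 min + 6 h 24 min + 5 h 19 min = 48 h 58 min.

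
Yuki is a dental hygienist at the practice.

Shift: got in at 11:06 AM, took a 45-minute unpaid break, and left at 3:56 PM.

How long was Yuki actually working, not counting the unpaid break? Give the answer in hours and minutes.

Shift: 11:06 AM–3:56 PM = 4 h 50 min; less 45 min break → 4 h 5 min

4 h 5 min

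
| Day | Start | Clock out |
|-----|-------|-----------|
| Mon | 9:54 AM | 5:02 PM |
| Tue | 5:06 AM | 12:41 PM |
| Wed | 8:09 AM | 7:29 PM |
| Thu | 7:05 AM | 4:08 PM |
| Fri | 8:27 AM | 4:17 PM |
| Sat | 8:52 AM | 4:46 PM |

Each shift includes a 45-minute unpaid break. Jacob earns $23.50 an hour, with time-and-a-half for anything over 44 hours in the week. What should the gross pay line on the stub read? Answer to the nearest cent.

$1116.25

Mon: 9:54 AM–5:02 PM = 7 h 8 min; less 45 min break → 6 h 23 min
Tue: 5:06 AM–12:41 PM = 7 h 35 min; less 45 min break → 6 h 50 min
Wed: 8:09 AM–7:29 PM = 11 h 20 min; less 45 min break → 10 h 35 min
Thu: 7:05 AM–4:08 PM = 9 h 3 min; less 45 min break → 8 h 18 min
Fri: 8:27 AM–4:17 PM = 7 h 50 min; less 45 min break → 7 h 5 min
Sat: 8:52 AM–4:46 PM = 7 h 54 min; less 45 min break → 7 h 9 min
Total worked: 46 h 20 min = 2780 min.
Regular 44 h 0 min = 2640 min at $23.50/h; overtime 2 h 20 min = 140 min at $35.25/h.
Pay = (2640 × $23.50 + 140 × $35.25) ÷ 60 = $1116.25.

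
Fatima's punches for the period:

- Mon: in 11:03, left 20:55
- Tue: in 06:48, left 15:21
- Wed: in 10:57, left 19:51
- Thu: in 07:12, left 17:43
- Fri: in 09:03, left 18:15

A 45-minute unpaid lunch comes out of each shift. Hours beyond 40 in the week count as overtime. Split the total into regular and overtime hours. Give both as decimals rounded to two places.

Mon: 11:03–20:55 = 9 h 52 min; less 45 min break → 9 h 7 min
Tue: 06:48–15:21 = 8 h 33 min; less 45 min break → 7 h 48 min
Wed: 10:57–19:51 = 8 h 54 min; less 45 min break → 8 h 9 min
Thu: 07:12–17:43 = 10 h 31 min; less 45 min break → 9 h 46 min
Fri: 09:03–18:15 = 9 h 12 min; less 45 min break → 8 h 27 min
Total worked: 43 h 17 min = 43.28 h.
Threshold 40 h → overtime 3 h 17 min, regular 40 h 0 min.

Regular 40.00 hours, overtime 3.28 hours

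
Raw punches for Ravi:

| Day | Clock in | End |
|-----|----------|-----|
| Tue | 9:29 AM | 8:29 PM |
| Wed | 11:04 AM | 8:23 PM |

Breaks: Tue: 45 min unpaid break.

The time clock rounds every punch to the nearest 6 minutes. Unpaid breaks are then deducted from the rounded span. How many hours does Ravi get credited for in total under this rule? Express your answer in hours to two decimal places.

19.55 hours

Tue: in 9:29 AM→9:30 AM, out 8:29 PM→8:30 PM; 11 h 0 min − 45 min = 10 h 15 min
Wed: in 11:04 AM→11:06 AM, out 8:23 PM→8:24 PM; 9 h 18 min
Total credited: 19 h 33 min.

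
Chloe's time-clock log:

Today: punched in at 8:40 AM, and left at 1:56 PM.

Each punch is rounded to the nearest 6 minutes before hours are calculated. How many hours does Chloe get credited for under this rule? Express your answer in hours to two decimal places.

5.20 hours

Today: in 8:40 AM→8:42 AM, out 1:56 PM→1:54 PM; 5 h 12 min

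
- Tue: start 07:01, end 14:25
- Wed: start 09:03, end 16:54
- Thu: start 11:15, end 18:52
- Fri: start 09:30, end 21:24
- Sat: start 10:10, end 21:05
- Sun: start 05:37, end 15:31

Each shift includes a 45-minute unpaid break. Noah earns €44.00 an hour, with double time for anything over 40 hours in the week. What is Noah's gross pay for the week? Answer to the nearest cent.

€2735.33

Tue: 07:01–14:25 = 7 h 24 min; less 45 min break → 6 h 39 min
Wed: 09:03–16:54 = 7 h 51 min; less 45 min break → 7 h 6 min
Thu: 11:15–18:52 = 7 h 37 min; less 45 min break → 6 h 52 min
Fri: 09:30–21:24 = 11 h 54 min; less 45 min break → 11 h 9 min
Sat: 10:10–21:05 = 10 h 55 min; less 45 min break → 10 h 10 min
Sun: 05:37–15:31 = 9 h 54 min; less 45 min break → 9 h 9 min
Total worked: 51 h 5 min = 3065 min.
Regular 40 h 0 min = 2400 min at €44.00/h; overtime 11 h 5 min = 665 min at €88.00/h.
Pay = (2400 × €44.00 + 665 × €88.00) ÷ 60 = €2735.33.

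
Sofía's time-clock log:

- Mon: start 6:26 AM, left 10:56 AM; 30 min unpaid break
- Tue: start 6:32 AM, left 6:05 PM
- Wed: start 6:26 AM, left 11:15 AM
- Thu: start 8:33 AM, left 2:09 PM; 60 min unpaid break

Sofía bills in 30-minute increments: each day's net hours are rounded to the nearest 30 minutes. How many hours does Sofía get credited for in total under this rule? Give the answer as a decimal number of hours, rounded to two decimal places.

25.00 hours

Mon: 6:26 AM–10:56 AM = 4 h 30 min − 30 min = 4 h 0 min → rounds to 4 h 0 min
Tue: 6:32 AM–6:05 PM = 11 h 33 min → rounds to 11 h 30 min
Wed: 6:26 AM–11:15 AM = 4 h 49 min → rounds to 5 h 0 min
Thu: 8:33 AM–2:09 PM = 5 h 36 min − 60 min = 4 h 36 min → rounds to 4 h 30 min
Total credited: 25 h 0 min.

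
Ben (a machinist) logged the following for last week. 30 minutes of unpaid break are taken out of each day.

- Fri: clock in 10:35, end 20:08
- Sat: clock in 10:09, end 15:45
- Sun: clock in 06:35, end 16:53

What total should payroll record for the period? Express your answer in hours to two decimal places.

Fri: 10:35–20:08 = 9 h 33 min; less 30 min break → 9 h 3 min
Sat: 10:09–15:45 = 5 h 36 min; less 30 min break → 5 h 6 min
Sun: 06:35–16:53 = 10 h 18 min; less 30 min break → 9 h 48 min
Total: 9 h 3 min + 5 h 6 min + 9 h 48 min = 23 h 57 min.

23.95 hours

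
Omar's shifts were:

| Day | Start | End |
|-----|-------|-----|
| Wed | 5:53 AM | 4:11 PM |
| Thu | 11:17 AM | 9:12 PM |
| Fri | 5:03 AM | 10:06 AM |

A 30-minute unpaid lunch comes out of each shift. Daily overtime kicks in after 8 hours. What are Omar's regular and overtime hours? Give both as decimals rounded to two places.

Regular 20.55 hours, overtime 3.22 hours

Wed: 5:53 AM–4:11 PM = 10 h 18 min; less 30 min break → 9 h 48 min
Thu: 11:17 AM–9:12 PM = 9 h 55 min; less 30 min break → 9 h 25 min
Fri: 5:03 AM–10:06 AM = 5 h 3 min; less 30 min break → 4 h 33 min
Wed reg 8 h 0 min / OT 1 h 48 min; Thu reg 8 h 0 min / OT 1 h 25 min; Fri reg 4 h 33 min / OT 0 h 0 min.
Totals: regular 20 h 33 min, overtime 3 h 13 min.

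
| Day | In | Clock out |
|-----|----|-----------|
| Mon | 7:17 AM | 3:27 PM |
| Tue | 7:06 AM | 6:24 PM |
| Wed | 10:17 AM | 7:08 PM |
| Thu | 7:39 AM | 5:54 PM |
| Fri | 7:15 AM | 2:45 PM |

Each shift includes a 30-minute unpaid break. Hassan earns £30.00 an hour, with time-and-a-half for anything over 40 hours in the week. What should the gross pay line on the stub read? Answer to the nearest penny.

£1360.50

Mon: 7:17 AM–3:27 PM = 8 h 10 min; less 30 min break → 7 h 40 min
Tue: 7:06 AM–6:24 PM = 11 h 18 min; less 30 min break → 10 h 48 min
Wed: 10:17 AM–7:08 PM = 8 h 51 min; less 30 min break → 8 h 21 min
Thu: 7:39 AM–5:54 PM = 10 h 15 min; less 30 min break → 9 h 45 min
Fri: 7:15 AM–2:45 PM = 7 h 30 min; less 30 min break → 7 h 0 min
Total worked: 43 h 34 min = 2614 min.
Regular 40 h 0 min = 2400 min at £30.00/h; overtime 3 h 34 min = 214 min at £45.00/h.
Pay = (2400 × £30.00 + 214 × £45.00) ÷ 60 = £1360.50.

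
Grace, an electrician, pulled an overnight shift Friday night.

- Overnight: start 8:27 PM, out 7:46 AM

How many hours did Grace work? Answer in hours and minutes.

Overnight: 8:27 PM → midnight = 3 h 33 min; midnight → 7:46 AM = 7 h 46 min; span 11 h 19 min

11 h 19 min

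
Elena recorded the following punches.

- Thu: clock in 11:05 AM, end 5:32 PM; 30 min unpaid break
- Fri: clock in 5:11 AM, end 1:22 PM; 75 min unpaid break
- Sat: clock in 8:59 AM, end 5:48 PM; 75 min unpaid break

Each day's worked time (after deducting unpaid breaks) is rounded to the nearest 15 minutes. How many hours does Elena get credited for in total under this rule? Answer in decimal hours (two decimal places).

Thu: 11:05 AM–5:32 PM = 6 h 27 min − 30 min = 5 h 57 min → rounds to 6 h 0 min
Fri: 5:11 AM–1:22 PM = 8 h 11 min − 75 min = 6 h 56 min → rounds to 7 h 0 min
Sat: 8:59 AM–5:48 PM = 8 h 49 min − 75 min = 7 h 34 min → rounds to 7 h 30 min
Total credited: 20 h 30 min.

20.50 hours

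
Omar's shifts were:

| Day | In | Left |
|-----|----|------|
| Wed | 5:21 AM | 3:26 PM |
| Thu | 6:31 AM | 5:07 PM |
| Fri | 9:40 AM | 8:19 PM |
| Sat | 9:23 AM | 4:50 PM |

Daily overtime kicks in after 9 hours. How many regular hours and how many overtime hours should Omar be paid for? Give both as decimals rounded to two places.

Regular 34.45 hours, overtime 4.33 hours

Wed: 5:21 AM–3:26 PM = 10 h 5 min
Thu: 6:31 AM–5:07 PM = 10 h 36 min
Fri: 9:40 AM–8:19 PM = 10 h 39 min
Sat: 9:23 AM–4:50 PM = 7 h 27 min
Wed reg 9 h 0 min / OT 1 h 5 min; Thu reg 9 h 0 min / OT 1 h 36 min; Fri reg 9 h 0 min / OT 1 h 39 min; Sat reg 7 h 27 min / OT 0 h 0 min.
Totals: regular 34 h 27 min, overtime 4 h 20 min.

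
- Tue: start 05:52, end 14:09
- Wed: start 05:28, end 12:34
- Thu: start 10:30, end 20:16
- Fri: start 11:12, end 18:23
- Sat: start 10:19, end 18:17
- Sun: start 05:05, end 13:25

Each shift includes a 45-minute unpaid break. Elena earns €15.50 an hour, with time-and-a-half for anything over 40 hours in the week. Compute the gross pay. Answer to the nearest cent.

€716.10

Tue: 05:52–14:09 = 8 h 17 min; less 45 min break → 7 h 32 min
Wed: 05:28–12:34 = 7 h 6 min; less 45 min break → 6 h 21 min
Thu: 10:30–20:16 = 9 h 46 min; less 45 min break → 9 h 1 min
Fri: 11:12–18:23 = 7 h 11 min; less 45 min break → 6 h 26 min
Sat: 10:19–18:17 = 7 h 58 min; less 45 min break → 7 h 13 min
Sun: 05:05–13:25 = 8 h 20 min; less 45 min break → 7 h 35 min
Total worked: 44 h 8 min = 2648 min.
Regular 40 h 0 min = 2400 min at €15.50/h; overtime 4 h 8 min = 248 min at €23.25/h.
Pay = (2400 × €15.50 + 248 × €23.25) ÷ 60 = €716.10.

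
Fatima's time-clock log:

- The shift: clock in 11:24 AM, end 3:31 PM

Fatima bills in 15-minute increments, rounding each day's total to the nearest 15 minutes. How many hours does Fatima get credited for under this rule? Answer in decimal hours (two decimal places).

The shift: 11:24 AM–3:31 PM = 4 h 7 min → rounds to 4 h 0 min

4.00 hours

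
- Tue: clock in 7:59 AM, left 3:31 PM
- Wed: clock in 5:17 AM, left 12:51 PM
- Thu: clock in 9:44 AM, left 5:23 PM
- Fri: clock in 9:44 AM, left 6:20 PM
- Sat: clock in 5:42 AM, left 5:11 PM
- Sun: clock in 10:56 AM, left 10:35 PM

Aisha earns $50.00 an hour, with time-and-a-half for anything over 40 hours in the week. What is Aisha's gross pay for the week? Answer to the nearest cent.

Tue: 7:59 AM–3:31 PM = 7 h 32 min
Wed: 5:17 AM–12:51 PM = 7 h 34 min
Thu: 9:44 AM–5:23 PM = 7 h 39 min
Fri: 9:44 AM–6:20 PM = 8 h 36 min
Sat: 5:42 AM–5:11 PM = 11 h 29 min
Sun: 10:56 AM–10:35 PM = 11 h 39 min
Total worked: 54 h 29 min = 3269 min.
Regular 40 h 0 min = 2400 min at $50.00/h; overtime 14 h 29 min = 869 min at $75.00/h.
Pay = (2400 × $50.00 + 869 × $75.00) ÷ 60 = $3086.25.

$3086.25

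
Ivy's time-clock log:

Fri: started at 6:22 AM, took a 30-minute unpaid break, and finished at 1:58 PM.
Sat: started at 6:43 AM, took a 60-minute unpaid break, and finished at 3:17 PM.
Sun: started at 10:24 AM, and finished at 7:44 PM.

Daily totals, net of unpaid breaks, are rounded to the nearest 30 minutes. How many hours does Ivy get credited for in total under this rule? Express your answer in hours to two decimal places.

Fri: 6:22 AM–1:58 PM = 7 h 36 min − 30 min = 7 h 6 min → rounds to 7 h 0 min
Sat: 6:43 AM–3:17 PM = 8 h 34 min − 60 min = 7 h 34 min → rounds to 7 h 30 min
Sun: 10:24 AM–7:44 PM = 9 h 20 min → rounds to 9 h 30 min
Total credited: 24 h 0 min.

24.00 hours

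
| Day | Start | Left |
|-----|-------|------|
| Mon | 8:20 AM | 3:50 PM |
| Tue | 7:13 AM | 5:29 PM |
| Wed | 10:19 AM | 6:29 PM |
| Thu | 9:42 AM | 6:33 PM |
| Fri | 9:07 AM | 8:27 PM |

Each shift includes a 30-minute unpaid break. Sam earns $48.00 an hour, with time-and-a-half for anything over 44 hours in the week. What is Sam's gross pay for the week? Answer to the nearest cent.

Mon: 8:20 AM–3:50 PM = 7 h 30 min; less 30 min break → 7 h 0 min
Tue: 7:13 AM–5:29 PM = 10 h 16 min; less 30 min break → 9 h 46 min
Wed: 10:19 AM–6:29 PM = 8 h 10 min; less 30 min break → 7 h 40 min
Thu: 9:42 AM–6:33 PM = 8 h 51 min; less 30 min break → 8 h 21 min
Fri: 9:07 AM–8:27 PM = 11 h 20 min; less 30 min break → 10 h 50 min
Total worked: 43 h 37 min = 2617 min.
Regular 43 h 37 min = 2617 min at $48.00/h; overtime 0 h 0 min = 0 min at $72.00/h.
Pay = (2617 × $48.00 + 0 × $72.00) ÷ 60 = $2093.60.

$2093.60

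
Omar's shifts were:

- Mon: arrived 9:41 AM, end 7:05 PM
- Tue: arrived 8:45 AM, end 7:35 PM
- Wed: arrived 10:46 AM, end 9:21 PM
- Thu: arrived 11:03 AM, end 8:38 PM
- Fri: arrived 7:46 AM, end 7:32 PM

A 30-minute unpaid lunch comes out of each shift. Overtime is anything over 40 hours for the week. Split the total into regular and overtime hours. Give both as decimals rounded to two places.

Regular 40.00 hours, overtime 9.67 hours

Mon: 9:41 AM–7:05 PM = 9 h 24 min; less 30 min break → 8 h 54 min
Tue: 8:45 AM–7:35 PM = 10 h 50 min; less 30 min break → 10 h 20 min
Wed: 10:46 AM–9:21 PM = 10 h 35 min; less 30 min break → 10 h 5 min
Thu: 11:03 AM–8:38 PM = 9 h 35 min; less 30 min break → 9 h 5 min
Fri: 7:46 AM–7:32 PM = 11 h 46 min; less 30 min break → 11 h 16 min
Total worked: 49 h 40 min = 49.67 h.
Threshold 40 h → overtime 9 h 40 min, regular 40 h 0 min.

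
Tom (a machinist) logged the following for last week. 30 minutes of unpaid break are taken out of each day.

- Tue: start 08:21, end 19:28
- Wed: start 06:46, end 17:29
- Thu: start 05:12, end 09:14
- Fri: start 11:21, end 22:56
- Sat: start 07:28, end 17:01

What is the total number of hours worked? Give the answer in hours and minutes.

Tue: 08:21–19:28 = 11 h 7 min; less 30 min break → 10 h 37 min
Wed: 06:46–17:29 = 10 h 43 min; less 30 min break → 10 h 13 min
Thu: 05:12–09:14 = 4 h 2 min; less 30 min break → 3 h 32 min
Fri: 11:21–22:56 = 11 h 35 min; less 30 min break → 11 h 5 min
Sat: 07:28–17:01 = 9 h 33 min; less 30 min break → 9 h 3 min
Total: 10 h 37 min + 10 h 13 min + 3 h 32 min + 11 h 5 min + 9 h 3 min = 44 h 30 min.

44 h 30 min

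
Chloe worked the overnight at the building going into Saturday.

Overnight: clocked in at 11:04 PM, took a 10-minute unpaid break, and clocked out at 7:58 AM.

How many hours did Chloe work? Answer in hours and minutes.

8 h 44 min

Overnight: 11:04 PM → midnight = 0 h 56 min; midnight → 7:58 AM = 7 h 58 min; span 8 h 54 min; less 10 min break → 8 h 44 min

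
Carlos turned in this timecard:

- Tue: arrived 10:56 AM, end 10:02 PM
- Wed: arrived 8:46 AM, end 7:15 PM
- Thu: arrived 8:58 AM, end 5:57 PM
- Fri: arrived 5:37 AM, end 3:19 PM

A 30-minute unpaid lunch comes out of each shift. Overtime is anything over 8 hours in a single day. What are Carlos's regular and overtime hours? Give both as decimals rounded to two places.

Regular 32.00 hours, overtime 6.27 hours

Tue: 10:56 AM–10:02 PM = 11 h 6 min; less 30 min break → 10 h 36 min
Wed: 8:46 AM–7:15 PM = 10 h 29 min; less 30 min break → 9 h 59 min
Thu: 8:58 AM–5:57 PM = 8 h 59 min; less 30 min break → 8 h 29 min
Fri: 5:37 AM–3:19 PM = 9 h 42 min; less 30 min break → 9 h 12 min
Tue reg 8 h 0 min / OT 2 h 36 min; Wed reg 8 h 0 min / OT 1 h 59 min; Thu reg 8 h 0 min / OT 0 h 29 min; Fri reg 8 h 0 min / OT 1 h 12 min.
Totals: regular 32 h 0 min, overtime 6 h 16 min.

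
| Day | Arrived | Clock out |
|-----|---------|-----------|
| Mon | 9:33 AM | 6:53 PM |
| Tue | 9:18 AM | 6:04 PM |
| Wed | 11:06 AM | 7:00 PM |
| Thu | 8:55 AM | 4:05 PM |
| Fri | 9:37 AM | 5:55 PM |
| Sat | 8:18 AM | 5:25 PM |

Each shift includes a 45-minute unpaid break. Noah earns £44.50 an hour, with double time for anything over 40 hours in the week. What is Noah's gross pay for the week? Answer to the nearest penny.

£2321.42

Mon: 9:33 AM–6:53 PM = 9 h 20 min; less 45 min break → 8 h 35 min
Tue: 9:18 AM–6:04 PM = 8 h 46 min; less 45 min break → 8 h 1 min
Wed: 11:06 AM–7:00 PM = 7 h 54 min; less 45 min break → 7 h 9 min
Thu: 8:55 AM–4:05 PM = 7 h 10 min; less 45 min break → 6 h 25 min
Fri: 9:37 AM–5:55 PM = 8 h 18 min; less 45 min break → 7 h 33 min
Sat: 8:18 AM–5:25 PM = 9 h 7 min; less 45 min break → 8 h 22 min
Total worked: 46 h 5 min = 2765 min.
Regular 40 h 0 min = 2400 min at £44.50/h; overtime 6 h 5 min = 365 min at £89.00/h.
Pay = (2400 × £44.50 + 365 × £89.00) ÷ 60 = £2321.42.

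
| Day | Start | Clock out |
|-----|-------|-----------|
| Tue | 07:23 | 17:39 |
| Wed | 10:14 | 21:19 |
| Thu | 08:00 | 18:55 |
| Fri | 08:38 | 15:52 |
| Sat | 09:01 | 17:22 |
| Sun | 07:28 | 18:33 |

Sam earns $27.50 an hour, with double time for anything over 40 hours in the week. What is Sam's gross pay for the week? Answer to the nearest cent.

$2141.33

Tue: 07:23–17:39 = 10 h 16 min
Wed: 10:14–21:19 = 11 h 5 min
Thu: 08:00–18:55 = 10 h 55 min
Fri: 08:38–15:52 = 7 h 14 min
Sat: 09:01–17:22 = 8 h 21 min
Sun: 07:28–18:33 = 11 h 5 min
Total worked: 58 h 56 min = 3536 min.
Regular 40 h 0 min = 2400 min at $27.50/h; overtime 18 h 56 min = 1136 min at $55.00/h.
Pay = (2400 × $27.50 + 1136 × $55.00) ÷ 60 = $2141.33.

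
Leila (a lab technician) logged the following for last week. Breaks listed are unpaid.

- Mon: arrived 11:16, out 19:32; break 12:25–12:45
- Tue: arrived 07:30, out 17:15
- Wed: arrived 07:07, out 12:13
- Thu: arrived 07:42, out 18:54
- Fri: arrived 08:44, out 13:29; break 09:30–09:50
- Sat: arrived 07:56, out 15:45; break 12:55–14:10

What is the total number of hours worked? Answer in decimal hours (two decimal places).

Mon: 11:16–19:32 = 8 h 16 min; less 20 min break → 7 h 56 min
Tue: 07:30–17:15 = 9 h 45 min
Wed: 07:07–12:13 = 5 h 6 min
Thu: 07:42–18:54 = 11 h 12 min
Fri: 08:44–13:29 = 4 h 45 min; less 20 min break → 4 h 25 min
Sat: 07:56–15:45 = 7 h 49 min; less 75 min break → 6 h 34 min
Total: 7 h 56 min + 9 h 45 min + 5 h 6 min + 11 h 12 min + 4 h 25 min + 6 h 34 min = 44 h 58 min.

44.97 hours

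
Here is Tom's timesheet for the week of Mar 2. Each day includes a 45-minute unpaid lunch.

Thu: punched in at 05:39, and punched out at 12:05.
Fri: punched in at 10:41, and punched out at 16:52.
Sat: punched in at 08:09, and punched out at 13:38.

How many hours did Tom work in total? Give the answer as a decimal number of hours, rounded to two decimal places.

Thu: 05:39–12:05 = 6 h 26 min; less 45 min break → 5 h 41 min
Fri: 10:41–16:52 = 6 h 11 min; less 45 min break → 5 h 26 min
Sat: 08:09–13:38 = 5 h 29 min; less 45 min break → 4 h 44 min
Total: 5 h 41 min + 5 h 26 min + 4 h 44 min = 15 h 51 min.

15.85 hours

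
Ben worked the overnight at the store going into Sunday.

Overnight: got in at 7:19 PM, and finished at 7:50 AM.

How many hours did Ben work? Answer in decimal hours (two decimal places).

12.52 hours

Overnight: 7:19 PM → midnight = 4 h 41 min; midnight → 7:50 AM = 7 h 50 min; span 12 h 31 min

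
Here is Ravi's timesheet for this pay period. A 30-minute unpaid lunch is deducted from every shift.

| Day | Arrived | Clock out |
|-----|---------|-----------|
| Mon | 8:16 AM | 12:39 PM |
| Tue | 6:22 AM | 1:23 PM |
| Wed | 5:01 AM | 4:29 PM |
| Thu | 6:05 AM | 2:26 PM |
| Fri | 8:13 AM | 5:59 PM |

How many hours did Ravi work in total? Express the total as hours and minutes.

38 h 29 min

Mon: 8:16 AM–12:39 PM = 4 h 23 min; less 30 min break → 3 h 53 min
Tue: 6:22 AM–1:23 PM = 7 h 1 min; less 30 min break → 6 h 31 min
Wed: 5:01 AM–4:29 PM = 11 h 28 min; less 30 min break → 10 h 58 min
Thu: 6:05 AM–2:26 PM = 8 h 21 min; less 30 min break → 7 h 51 min
Fri: 8:13 AM–5:59 PM = 9 h 46 min; less 30 min break → 9 h 16 min
Total: 3 h 53 min + 6 h 31 min + 10 h 58 min + 7 h 51 min + 9 h 16 min = 38 h 29 min.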